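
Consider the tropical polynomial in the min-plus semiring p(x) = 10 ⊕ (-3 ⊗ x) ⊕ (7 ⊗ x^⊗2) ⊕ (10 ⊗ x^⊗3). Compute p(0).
p(0) = -3

A tropical monomial a ⊗ x^⊗i evaluates to a + i · x. Evaluating each term at x = 0:
  Term 0 contributes 10 + 0 · 0 = 10
  Term 1 contributes -3 + 1 · 0 = -3
  Term 2 contributes 7 + 2 · 0 = 7
  Term 3 contributes 10 + 3 · 0 = 10
p(0) = ⊕ of these = min[10, -3, 7, 10] = -3.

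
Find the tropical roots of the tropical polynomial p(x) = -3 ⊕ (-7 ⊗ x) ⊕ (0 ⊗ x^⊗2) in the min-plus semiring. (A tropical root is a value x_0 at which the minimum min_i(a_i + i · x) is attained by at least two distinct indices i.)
Roots: {-7, 4}

Each tropical root is a break point of the lower envelope of the lines y = a_i + i · x (there are 3 lines, with slopes 0, 1, ..., 2). Only the lines that attain the minimum somewhere contribute to roots; other lines are dominated. Here the surviving (envelope) indices are i = 2, i = 1, i = 0.
Intersections between consecutive envelope lines give the roots: for adjacent envelope indices i < j the intersection is x = (a_i − a_j) / (j − i). Reading off the sorted break points: {-7, 4}.
Verification: at each break x_0, at least two indices attain the minimum of min_i(a_i + i · x_0).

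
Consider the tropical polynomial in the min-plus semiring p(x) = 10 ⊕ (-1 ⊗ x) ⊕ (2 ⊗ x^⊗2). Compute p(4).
p(4) = 3

A tropical monomial a ⊗ x^⊗i evaluates to a + i · x. Evaluating each term at x = 4:
  Term 0 contributes 10 + 0 · 4 = 10
  Term 1 contributes -1 + 1 · 4 = 3
  Term 2 contributes 2 + 2 · 4 = 10
p(4) = ⊕ of these = min[10, 3, 10] = 3.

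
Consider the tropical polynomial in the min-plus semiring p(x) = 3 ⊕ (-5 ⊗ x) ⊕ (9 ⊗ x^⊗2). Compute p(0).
p(0) = -5

A tropical monomial a ⊗ x^⊗i evaluates to a + i · x. Evaluating each term at x = 0:
  Term 0 contributes 3 + 0 · 0 = 3
  Term 1 contributes -5 + 1 · 0 = -5
  Term 2 contributes 9 + 2 · 0 = 9
p(0) = ⊕ of these = min[3, -5, 9] = -5.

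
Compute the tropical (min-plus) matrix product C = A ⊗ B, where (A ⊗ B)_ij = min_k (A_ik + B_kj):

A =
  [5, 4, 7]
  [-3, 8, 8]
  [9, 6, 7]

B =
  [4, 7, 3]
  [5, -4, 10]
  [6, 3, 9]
A ⊗ B =
  [9, 0, 8]
  [1, 4, 0]
  [11, 2, 12]

Apply the min-plus product entry-by-entry:
  C[0][0] = min over k of (A[0][0] + B[0][0] = 5 + 4 = 9, A[0][1] + B[1][0] = 4 + 5 = 9, A[0][2] + B[2][0] = 7 + 6 = 13) = 9 (attained at k = 0)
  C[0][1] = min over k of (A[0][0] + B[0][1] = 5 + 7 = 12, A[0][1] + B[1][1] = 4 + -4 = 0, A[0][2] + B[2][1] = 7 + 3 = 10) = 0 (attained at k = 1)
  C[0][2] = min over k of (A[0][0] + B[0][2] = 5 + 3 = 8, A[0][1] + B[1][2] = 4 + 10 = 14, A[0][2] + B[2][2] = 7 + 9 = 16) = 8 (attained at k = 0)
  C[1][0] = min over k of (A[1][0] + B[0][0] = -3 + 4 = 1, A[1][1] + B[1][0] = 8 + 5 = 13, A[1][2] + B[2][0] = 8 + 6 = 14) = 1 (attained at k = 0)
  C[1][1] = min over k of (A[1][0] + B[0][1] = -3 + 7 = 4, A[1][1] + B[1][1] = 8 + -4 = 4, A[1][2] + B[2][1] = 8 + 3 = 11) = 4 (attained at k = 0)
  C[1][2] = min over k of (A[1][0] + B[0][2] = -3 + 3 = 0, A[1][1] + B[1][2] = 8 + 10 = 18, A[1][2] + B[2][2] = 8 + 9 = 17) = 0 (attained at k = 0)
  C[2][0] = min over k of (A[2][0] + B[0][0] = 9 + 4 = 13, A[2][1] + B[1][0] = 6 + 5 = 11, A[2][2] + B[2][0] = 7 + 6 = 13) = 11 (attained at k = 1)
  C[2][1] = min over k of (A[2][0] + B[0][1] = 9 + 7 = 16, A[2][1] + B[1][1] = 6 + -4 = 2, A[2][2] + B[2][1] = 7 + 3 = 10) = 2 (attained at k = 1)
  C[2][2] = min over k of (A[2][0] + B[0][2] = 9 + 3 = 12, A[2][1] + B[1][2] = 6 + 10 = 16, A[2][2] + B[2][2] = 7 + 9 = 16) = 12 (attained at k = 0)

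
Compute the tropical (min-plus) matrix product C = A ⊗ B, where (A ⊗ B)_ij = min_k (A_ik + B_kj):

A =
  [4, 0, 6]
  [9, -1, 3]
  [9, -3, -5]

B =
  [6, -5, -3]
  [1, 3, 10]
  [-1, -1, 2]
A ⊗ B =
  [1, -1, 1]
  [0, 2, 5]
  [-6, -6, -3]

Apply the min-plus product entry-by-entry:
  C[0][0] = min over k of (A[0][0] + B[0][0] = 4 + 6 = 10, A[0][1] + B[1][0] = 0 + 1 = 1, A[0][2] + B[2][0] = 6 + -1 = 5) = 1 (attained at k = 1)
  C[0][1] = min over k of (A[0][0] + B[0][1] = 4 + -5 = -1, A[0][1] + B[1][1] = 0 + 3 = 3, A[0][2] + B[2][1] = 6 + -1 = 5) = -1 (attained at k = 0)
  C[0][2] = min over k of (A[0][0] + B[0][2] = 4 + -3 = 1, A[0][1] + B[1][2] = 0 + 10 = 10, A[0][2] + B[2][2] = 6 + 2 = 8) = 1 (attained at k = 0)
  C[1][0] = min over k of (A[1][0] + B[0][0] = 9 + 6 = 15, A[1][1] + B[1][0] = -1 + 1 = 0, A[1][2] + B[2][0] = 3 + -1 = 2) = 0 (attained at k = 1)
  C[1][1] = min over k of (A[1][0] + B[0][1] = 9 + -5 = 4, A[1][1] + B[1][1] = -1 + 3 = 2, A[1][2] + B[2][1] = 3 + -1 = 2) = 2 (attained at k = 1)
  C[1][2] = min over k of (A[1][0] + B[0][2] = 9 + -3 = 6, A[1][1] + B[1][2] = -1 + 10 = 9, A[1][2] + B[2][2] = 3 + 2 = 5) = 5 (attained at k = 2)
  C[2][0] = min over k of (A[2][0] + B[0][0] = 9 + 6 = 15, A[2][1] + B[1][0] = -3 + 1 = -2, A[2][2] + B[2][0] = -5 + -1 = -6) = -6 (attained at k = 2)
  C[2][1] = min over k of (A[2][0] + B[0][1] = 9 + -5 = 4, A[2][1] + B[1][1] = -3 + 3 = 0, A[2][2] + B[2][1] = -5 + -1 = -6) = -6 (attained at k = 2)
  C[2][2] = min over k of (A[2][0] + B[0][2] = 9 + -3 = 6, A[2][1] + B[1][2] = -3 + 10 = 7, A[2][2] + B[2][2] = -5 + 2 = -3) = -3 (attained at k = 2)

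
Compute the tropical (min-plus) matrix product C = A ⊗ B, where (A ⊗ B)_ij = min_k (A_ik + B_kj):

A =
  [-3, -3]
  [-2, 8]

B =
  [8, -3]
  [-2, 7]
A ⊗ B =
  [-5, -6]
  [6, -5]

Apply the min-plus product entry-by-entry:
  C[0][0] = min over k of (A[0][0] + B[0][0] = -3 + 8 = 5, A[0][1] + B[1][0] = -3 + -2 = -5) = -5 (attained at k = 1)
  C[0][1] = min over k of (A[0][0] + B[0][1] = -3 + -3 = -6, A[0][1] + B[1][1] = -3 + 7 = 4) = -6 (attained at k = 0)
  C[1][0] = min over k of (A[1][0] + B[0][0] = -2 + 8 = 6, A[1][1] + B[1][0] = 8 + -2 = 6) = 6 (attained at k = 0)
  C[1][1] = min over k of (A[1][0] + B[0][1] = -2 + -3 = -5, A[1][1] + B[1][1] = 8 + 7 = 15) = -5 (attained at k = 0)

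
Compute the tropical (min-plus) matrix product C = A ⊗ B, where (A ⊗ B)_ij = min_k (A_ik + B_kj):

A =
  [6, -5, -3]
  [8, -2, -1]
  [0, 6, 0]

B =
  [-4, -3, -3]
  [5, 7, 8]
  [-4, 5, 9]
A ⊗ B =
  [-7, 2, 3]
  [-5, 4, 5]
  [-4, -3, -3]

Apply the min-plus product entry-by-entry:
  C[0][0] = min over k of (A[0][0] + B[0][0] = 6 + -4 = 2, A[0][1] + B[1][0] = -5 + 5 = 0, A[0][2] + B[2][0] = -3 + -4 = -7) = -7 (attained at k = 2)
  C[0][1] = min over k of (A[0][0] + B[0][1] = 6 + -3 = 3, A[0][1] + B[1][1] = -5 + 7 = 2, A[0][2] + B[2][1] = -3 + 5 = 2) = 2 (attained at k = 1)
  C[0][2] = min over k of (A[0][0] + B[0][2] = 6 + -3 = 3, A[0][1] + B[1][2] = -5 + 8 = 3, A[0][2] + B[2][2] = -3 + 9 = 6) = 3 (attained at k = 0)
  C[1][0] = min over k of (A[1][0] + B[0][0] = 8 + -4 = 4, A[1][1] + B[1][0] = -2 + 5 = 3, A[1][2] + B[2][0] = -1 + -4 = -5) = -5 (attained at k = 2)
  C[1][1] = min over k of (A[1][0] + B[0][1] = 8 + -3 = 5, A[1][1] + B[1][1] = -2 + 7 = 5, A[1][2] + B[2][1] = -1 + 5 = 4) = 4 (attained at k = 2)
  C[1][2] = min over k of (A[1][0] + B[0][2] = 8 + -3 = 5, A[1][1] + B[1][2] = -2 + 8 = 6, A[1][2] + B[2][2] = -1 + 9 = 8) = 5 (attained at k = 0)
  C[2][0] = min over k of (A[2][0] + B[0][0] = 0 + -4 = -4, A[2][1] + B[1][0] = 6 + 5 = 11, A[2][2] + B[2][0] = 0 + -4 = -4) = -4 (attained at k = 0)
  C[2][1] = min over k of (A[2][0] + B[0][1] = 0 + -3 = -3, A[2][1] + B[1][1] = 6 + 7 = 13, A[2][2] + B[2][1] = 0 + 5 = 5) = -3 (attained at k = 0)
  C[2][2] = min over k of (A[2][0] + B[0][2] = 0 + -3 = -3, A[2][1] + B[1][2] = 6 + 8 = 14, A[2][2] + B[2][2] = 0 + 9 = 9) = -3 (attained at k = 0)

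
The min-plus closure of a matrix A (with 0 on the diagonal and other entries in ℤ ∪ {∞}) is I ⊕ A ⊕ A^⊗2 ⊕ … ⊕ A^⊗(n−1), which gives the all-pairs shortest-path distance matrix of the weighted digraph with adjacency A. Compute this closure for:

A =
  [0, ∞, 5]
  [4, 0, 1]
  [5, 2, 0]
Closure =
  [0, 7, 5]
  [4, 0, 1]
  [5, 2, 0]

This is the Floyd-Warshall all-pairs shortest-path computation. For each intermediate vertex k = 0, 1, …, 2, update dist[i][j] ← min(dist[i][j], dist[i][k] + dist[k][j]). The final matrix gives, for each (i, j), the minimum total weight of any directed path from i to j (possibly empty when i = j).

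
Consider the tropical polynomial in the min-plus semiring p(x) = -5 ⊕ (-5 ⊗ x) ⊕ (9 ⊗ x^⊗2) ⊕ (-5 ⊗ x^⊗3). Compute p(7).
p(7) = -5

A tropical monomial a ⊗ x^⊗i evaluates to a + i · x. Evaluating each term at x = 7:
  Term 0 contributes -5 + 0 · 7 = -5
  Term 1 contributes -5 + 1 · 7 = 2
  Term 2 contributes 9 + 2 · 7 = 23
  Term 3 contributes -5 + 3 · 7 = 16
p(7) = ⊕ of these = min[-5, 2, 23, 16] = -5.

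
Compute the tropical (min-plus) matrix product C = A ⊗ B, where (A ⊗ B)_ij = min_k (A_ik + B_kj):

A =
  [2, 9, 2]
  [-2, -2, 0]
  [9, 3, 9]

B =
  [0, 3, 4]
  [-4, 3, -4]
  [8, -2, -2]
A ⊗ B =
  [2, 0, 0]
  [-6, -2, -6]
  [-1, 6, -1]

Apply the min-plus product entry-by-entry:
  C[0][0] = min over k of (A[0][0] + B[0][0] = 2 + 0 = 2, A[0][1] + B[1][0] = 9 + -4 = 5, A[0][2] + B[2][0] = 2 + 8 = 10) = 2 (attained at k = 0)
  C[0][1] = min over k of (A[0][0] + B[0][1] = 2 + 3 = 5, A[0][1] + B[1][1] = 9 + 3 = 12, A[0][2] + B[2][1] = 2 + -2 = 0) = 0 (attained at k = 2)
  C[0][2] = min over k of (A[0][0] + B[0][2] = 2 + 4 = 6, A[0][1] + B[1][2] = 9 + -4 = 5, A[0][2] + B[2][2] = 2 + -2 = 0) = 0 (attained at k = 2)
  C[1][0] = min over k of (A[1][0] + B[0][0] = -2 + 0 = -2, A[1][1] + B[1][0] = -2 + -4 = -6, A[1][2] + B[2][0] = 0 + 8 = 8) = -6 (attained at k = 1)
  C[1][1] = min over k of (A[1][0] + B[0][1] = -2 + 3 = 1, A[1][1] + B[1][1] = -2 + 3 = 1, A[1][2] + B[2][1] = 0 + -2 = -2) = -2 (attained at k = 2)
  C[1][2] = min over k of (A[1][0] + B[0][2] = -2 + 4 = 2, A[1][1] + B[1][2] = -2 + -4 = -6, A[1][2] + B[2][2] = 0 + -2 = -2) = -6 (attained at k = 1)
  C[2][0] = min over k of (A[2][0] + B[0][0] = 9 + 0 = 9, A[2][1] + B[1][0] = 3 + -4 = -1, A[2][2] + B[2][0] = 9 + 8 = 17) = -1 (attained at k = 1)
  C[2][1] = min over k of (A[2][0] + B[0][1] = 9 + 3 = 12, A[2][1] + B[1][1] = 3 + 3 = 6, A[2][2] + B[2][1] = 9 + -2 = 7) = 6 (attained at k = 1)
  C[2][2] = min over k of (A[2][0] + B[0][2] = 9 + 4 = 13, A[2][1] + B[1][2] = 3 + -4 = -1, A[2][2] + B[2][2] = 9 + -2 = 7) = -1 (attained at k = 1)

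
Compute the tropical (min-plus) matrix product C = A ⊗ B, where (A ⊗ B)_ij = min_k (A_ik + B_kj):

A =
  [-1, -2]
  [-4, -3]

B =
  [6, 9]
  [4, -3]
A ⊗ B =
  [2, -5]
  [1, -6]

Apply the min-plus product entry-by-entry:
  C[0][0] = min over k of (A[0][0] + B[0][0] = -1 + 6 = 5, A[0][1] + B[1][0] = -2 + 4 = 2) = 2 (attained at k = 1)
  C[0][1] = min over k of (A[0][0] + B[0][1] = -1 + 9 = 8, A[0][1] + B[1][1] = -2 + -3 = -5) = -5 (attained at k = 1)
  C[1][0] = min over k of (A[1][0] + B[0][0] = -4 + 6 = 2, A[1][1] + B[1][0] = -3 + 4 = 1) = 1 (attained at k = 1)
  C[1][1] = min over k of (A[1][0] + B[0][1] = -4 + 9 = 5, A[1][1] + B[1][1] = -3 + -3 = -6) = -6 (attained at k = 1)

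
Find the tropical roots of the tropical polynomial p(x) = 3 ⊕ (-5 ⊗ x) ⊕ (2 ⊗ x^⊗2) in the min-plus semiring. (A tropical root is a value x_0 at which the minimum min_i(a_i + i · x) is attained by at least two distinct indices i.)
Roots: {-7, 8}

Each tropical root is a break point of the lower envelope of the lines y = a_i + i · x (there are 3 lines, with slopes 0, 1, ..., 2). Only the lines that attain the minimum somewhere contribute to roots; other lines are dominated. Here the surviving (envelope) indices are i = 2, i = 1, i = 0.
Intersections between consecutive envelope lines give the roots: for adjacent envelope indices i < j the intersection is x = (a_i − a_j) / (j − i). Reading off the sorted break points: {-7, 8}.
Verification: at each break x_0, at least two indices attain the minimum of min_i(a_i + i · x_0).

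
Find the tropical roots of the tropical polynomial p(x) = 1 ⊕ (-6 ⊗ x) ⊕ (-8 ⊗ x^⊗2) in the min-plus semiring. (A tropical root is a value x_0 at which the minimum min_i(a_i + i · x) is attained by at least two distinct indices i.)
Roots: {2, 7}

Each tropical root is a break point of the lower envelope of the lines y = a_i + i · x (there are 3 lines, with slopes 0, 1, ..., 2). Only the lines that attain the minimum somewhere contribute to roots; other lines are dominated. Here the surviving (envelope) indices are i = 2, i = 1, i = 0.
Intersections between consecutive envelope lines give the roots: for adjacent envelope indices i < j the intersection is x = (a_i − a_j) / (j − i). Reading off the sorted break points: {2, 7}.
Verification: at each break x_0, at least two indices attain the minimum of min_i(a_i + i · x_0).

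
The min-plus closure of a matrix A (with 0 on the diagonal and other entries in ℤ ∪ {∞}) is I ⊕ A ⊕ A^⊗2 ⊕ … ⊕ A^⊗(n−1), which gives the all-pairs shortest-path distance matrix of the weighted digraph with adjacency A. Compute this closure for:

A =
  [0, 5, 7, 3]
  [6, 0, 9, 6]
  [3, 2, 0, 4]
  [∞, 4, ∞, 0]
Closure =
  [0, 5, 7, 3]
  [6, 0, 9, 6]
  [3, 2, 0, 4]
  [10, 4, 13, 0]

This is the Floyd-Warshall all-pairs shortest-path computation. For each intermediate vertex k = 0, 1, …, 3, update dist[i][j] ← min(dist[i][j], dist[i][k] + dist[k][j]). The final matrix gives, for each (i, j), the minimum total weight of any directed path from i to j (possibly empty when i = j).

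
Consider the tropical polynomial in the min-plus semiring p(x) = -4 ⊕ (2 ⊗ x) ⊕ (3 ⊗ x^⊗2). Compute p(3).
p(3) = -4

A tropical monomial a ⊗ x^⊗i evaluates to a + i · x. Evaluating each term at x = 3:
  Term 0 contributes -4 + 0 · 3 = -4
  Term 1 contributes 2 + 1 · 3 = 5
  Term 2 contributes 3 + 2 · 3 = 9
p(3) = ⊕ of these = min[-4, 5, 9] = -4.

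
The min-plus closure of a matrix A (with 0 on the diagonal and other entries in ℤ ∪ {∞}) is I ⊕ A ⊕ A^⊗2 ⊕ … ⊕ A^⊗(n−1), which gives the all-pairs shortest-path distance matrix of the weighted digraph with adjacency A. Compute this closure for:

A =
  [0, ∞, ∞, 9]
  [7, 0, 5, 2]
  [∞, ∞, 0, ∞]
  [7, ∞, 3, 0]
Closure =
  [0, ∞, 12, 9]
  [7, 0, 5, 2]
  [∞, ∞, 0, ∞]
  [7, ∞, 3, 0]

This is the Floyd-Warshall all-pairs shortest-path computation. For each intermediate vertex k = 0, 1, …, 3, update dist[i][j] ← min(dist[i][j], dist[i][k] + dist[k][j]). The final matrix gives, for each (i, j), the minimum total weight of any directed path from i to j (possibly empty when i = j).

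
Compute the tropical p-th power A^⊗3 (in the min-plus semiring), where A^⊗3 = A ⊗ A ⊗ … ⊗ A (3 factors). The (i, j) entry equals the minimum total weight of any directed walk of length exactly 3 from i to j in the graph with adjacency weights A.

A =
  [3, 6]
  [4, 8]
A^⊗3 =
  [9, 12]
  [10, 13]

Each entry (A^⊗3)_ij equals the minimum over all length-3 walks i = v_0 → v_1 → … → v_3 = j of Σ_t A[v_t][v_{t+1}]. For example, for (i, j) = (0, 1) we minimise over 4 possible intermediate vertex sequences; the minimum is 12, attained along the walk 0 → 0 → 0 → 1.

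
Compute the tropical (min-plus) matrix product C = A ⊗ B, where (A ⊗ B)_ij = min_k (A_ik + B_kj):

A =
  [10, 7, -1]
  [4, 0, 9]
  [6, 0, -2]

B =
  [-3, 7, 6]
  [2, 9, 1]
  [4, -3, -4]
A ⊗ B =
  [3, -4, -5]
  [1, 6, 1]
  [2, -5, -6]

Apply the min-plus product entry-by-entry:
  C[0][0] = min over k of (A[0][0] + B[0][0] = 10 + -3 = 7, A[0][1] + B[1][0] = 7 + 2 = 9, A[0][2] + B[2][0] = -1 + 4 = 3) = 3 (attained at k = 2)
  C[0][1] = min over k of (A[0][0] + B[0][1] = 10 + 7 = 17, A[0][1] + B[1][1] = 7 + 9 = 16, A[0][2] + B[2][1] = -1 + -3 = -4) = -4 (attained at k = 2)
  C[0][2] = min over k of (A[0][0] + B[0][2] = 10 + 6 = 16, A[0][1] + B[1][2] = 7 + 1 = 8, A[0][2] + B[2][2] = -1 + -4 = -5) = -5 (attained at k = 2)
  C[1][0] = min over k of (A[1][0] + B[0][0] = 4 + -3 = 1, A[1][1] + B[1][0] = 0 + 2 = 2, A[1][2] + B[2][0] = 9 + 4 = 13) = 1 (attained at k = 0)
  C[1][1] = min over k of (A[1][0] + B[0][1] = 4 + 7 = 11, A[1][1] + B[1][1] = 0 + 9 = 9, A[1][2] + B[2][1] = 9 + -3 = 6) = 6 (attained at k = 2)
  C[1][2] = min over k of (A[1][0] + B[0][2] = 4 + 6 = 10, A[1][1] + B[1][2] = 0 + 1 = 1, A[1][2] + B[2][2] = 9 + -4 = 5) = 1 (attained at k = 1)
  C[2][0] = min over k of (A[2][0] + B[0][0] = 6 + -3 = 3, A[2][1] + B[1][0] = 0 + 2 = 2, A[2][2] + B[2][0] = -2 + 4 = 2) = 2 (attained at k = 1)
  C[2][1] = min over k of (A[2][0] + B[0][1] = 6 + 7 = 13, A[2][1] + B[1][1] = 0 + 9 = 9, A[2][2] + B[2][1] = -2 + -3 = -5) = -5 (attained at k = 2)
  C[2][2] = min over k of (A[2][0] + B[0][2] = 6 + 6 = 12, A[2][1] + B[1][2] = 0 + 1 = 1, A[2][2] + B[2][2] = -2 + -4 = -6) = -6 (attained at k = 2)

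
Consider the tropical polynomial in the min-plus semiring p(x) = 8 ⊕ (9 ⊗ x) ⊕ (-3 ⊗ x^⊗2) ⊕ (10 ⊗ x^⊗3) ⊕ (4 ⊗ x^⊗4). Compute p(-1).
p(-1) = -5

A tropical monomial a ⊗ x^⊗i evaluates to a + i · x. Evaluating each term at x = -1:
  Term 0 contributes 8 + 0 · -1 = 8
  Term 1 contributes 9 + 1 · -1 = 8
  Term 2 contributes -3 + 2 · -1 = -5
  Term 3 contributes 10 + 3 · -1 = 7
  Term 4 contributes 4 + 4 · -1 = 0
p(-1) = ⊕ of these = min[8, 8, -5, 7, 0] = -5.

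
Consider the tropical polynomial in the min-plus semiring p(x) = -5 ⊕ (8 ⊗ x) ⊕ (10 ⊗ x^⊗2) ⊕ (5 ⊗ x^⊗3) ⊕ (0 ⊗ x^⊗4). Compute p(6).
p(6) = -5

A tropical monomial a ⊗ x^⊗i evaluates to a + i · x. Evaluating each term at x = 6:
  Term 0 contributes -5 + 0 · 6 = -5
  Term 1 contributes 8 + 1 · 6 = 14
  Term 2 contributes 10 + 2 · 6 = 22
  Term 3 contributes 5 + 3 · 6 = 23
  Term 4 contributes 0 + 4 · 6 = 24
p(6) = ⊕ of these = min[-5, 14, 22, 23, 24] = -5.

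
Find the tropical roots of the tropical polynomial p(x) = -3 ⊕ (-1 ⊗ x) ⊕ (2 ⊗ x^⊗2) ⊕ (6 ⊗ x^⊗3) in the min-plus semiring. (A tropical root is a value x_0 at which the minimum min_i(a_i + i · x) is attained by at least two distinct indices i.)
Roots: {-4, -3, -2}

Each tropical root is a break point of the lower envelope of the lines y = a_i + i · x (there are 4 lines, with slopes 0, 1, ..., 3). Only the lines that attain the minimum somewhere contribute to roots; other lines are dominated. Here the surviving (envelope) indices are i = 3, i = 2, i = 1, i = 0.
Intersections between consecutive envelope lines give the roots: for adjacent envelope indices i < j the intersection is x = (a_i − a_j) / (j − i). Reading off the sorted break points: {-4, -3, -2}.
Verification: at each break x_0, at least two indices attain the minimum of min_i(a_i + i · x_0).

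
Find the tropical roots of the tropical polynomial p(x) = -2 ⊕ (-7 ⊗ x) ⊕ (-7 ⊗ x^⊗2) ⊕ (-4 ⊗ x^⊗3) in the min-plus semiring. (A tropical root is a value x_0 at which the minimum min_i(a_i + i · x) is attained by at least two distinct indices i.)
Roots: {-3, 0, 5}

Each tropical root is a break point of the lower envelope of the lines y = a_i + i · x (there are 4 lines, with slopes 0, 1, ..., 3). Only the lines that attain the minimum somewhere contribute to roots; other lines are dominated. Here the surviving (envelope) indices are i = 3, i = 2, i = 1, i = 0.
Intersections between consecutive envelope lines give the roots: for adjacent envelope indices i < j the intersection is x = (a_i − a_j) / (j − i). Reading off the sorted break points: {-3, 0, 5}.
Verification: at each break x_0, at least two indices attain the minimum of min_i(a_i + i · x_0).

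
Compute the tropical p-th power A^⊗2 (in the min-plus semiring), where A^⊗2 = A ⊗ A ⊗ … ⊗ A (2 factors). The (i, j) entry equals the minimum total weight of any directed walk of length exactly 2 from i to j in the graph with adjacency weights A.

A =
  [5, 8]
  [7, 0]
A^⊗2 =
  [10, 8]
  [7, 0]

Each entry (A^⊗2)_ij equals the minimum over all length-2 walks i = v_0 → v_1 → … → v_2 = j of Σ_t A[v_t][v_{t+1}]. For example, for (i, j) = (0, 1) we minimise over 2 possible intermediate vertex sequences; the minimum is 8, attained along the walk 0 → 1 → 1.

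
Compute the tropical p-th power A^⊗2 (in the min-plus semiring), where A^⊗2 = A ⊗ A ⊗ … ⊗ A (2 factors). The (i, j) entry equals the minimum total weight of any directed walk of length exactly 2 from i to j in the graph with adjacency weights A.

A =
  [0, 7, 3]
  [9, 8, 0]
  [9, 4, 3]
A^⊗2 =
  [0, 7, 3]
  [9, 4, 3]
  [9, 7, 4]

Each entry (A^⊗2)_ij equals the minimum over all length-2 walks i = v_0 → v_1 → … → v_2 = j of Σ_t A[v_t][v_{t+1}]. For example, for (i, j) = (0, 2) we minimise over 3 possible intermediate vertex sequences; the minimum is 3, attained along the walk 0 → 0 → 2.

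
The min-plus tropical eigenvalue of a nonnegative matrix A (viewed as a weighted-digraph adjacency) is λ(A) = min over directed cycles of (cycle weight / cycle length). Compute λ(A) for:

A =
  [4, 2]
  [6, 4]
λ(A) = 4

Enumerate directed cycles and compute their means (weight / length). Sample:
  cycle 0 → 0: weight = 4, length = 1, mean = 4/1 ≈ 4.000
  cycle 1 → 1: weight = 4, length = 1, mean = 4/1 ≈ 4.000
  cycle 0 → 1 → 0: weight = 8, length = 2, mean = 8/2 ≈ 4.000
  cycle 1 → 0 → 1: weight = 8, length = 2, mean = 8/2 ≈ 4.000
Minimum mean = 4.000, attained e.g. along the cycle 0 → 0 with weight 4 and length 1. So λ(A) = 4/1 = 4.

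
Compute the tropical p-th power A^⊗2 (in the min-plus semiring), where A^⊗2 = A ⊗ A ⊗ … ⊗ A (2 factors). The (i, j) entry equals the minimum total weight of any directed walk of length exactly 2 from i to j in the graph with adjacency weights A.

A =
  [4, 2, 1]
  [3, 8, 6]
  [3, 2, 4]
A^⊗2 =
  [4, 3, 5]
  [7, 5, 4]
  [5, 5, 4]

Each entry (A^⊗2)_ij equals the minimum over all length-2 walks i = v_0 → v_1 → … → v_2 = j of Σ_t A[v_t][v_{t+1}]. For example, for (i, j) = (0, 2) we minimise over 3 possible intermediate vertex sequences; the minimum is 5, attained along the walk 0 → 0 → 2.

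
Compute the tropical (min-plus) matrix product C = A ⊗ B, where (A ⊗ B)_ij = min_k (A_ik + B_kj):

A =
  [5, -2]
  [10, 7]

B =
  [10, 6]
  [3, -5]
A ⊗ B =
  [1, -7]
  [10, 2]

Apply the min-plus product entry-by-entry:
  C[0][0] = min over k of (A[0][0] + B[0][0] = 5 + 10 = 15, A[0][1] + B[1][0] = -2 + 3 = 1) = 1 (attained at k = 1)
  C[0][1] = min over k of (A[0][0] + B[0][1] = 5 + 6 = 11, A[0][1] + B[1][1] = -2 + -5 = -7) = -7 (attained at k = 1)
  C[1][0] = min over k of (A[1][0] + B[0][0] = 10 + 10 = 20, A[1][1] + B[1][0] = 7 + 3 = 10) = 10 (attained at k = 1)
  C[1][1] = min over k of (A[1][0] + B[0][1] = 10 + 6 = 16, A[1][1] + B[1][1] = 7 + -5 = 2) = 2 (attained at k = 1)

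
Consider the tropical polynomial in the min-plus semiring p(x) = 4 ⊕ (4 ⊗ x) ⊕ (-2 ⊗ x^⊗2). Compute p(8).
p(8) = 4

A tropical monomial a ⊗ x^⊗i evaluates to a + i · x. Evaluating each term at x = 8:
  Term 0 contributes 4 + 0 · 8 = 4
  Term 1 contributes 4 + 1 · 8 = 12
  Term 2 contributes -2 + 2 · 8 = 14
p(8) = ⊕ of these = min[4, 12, 14] = 4.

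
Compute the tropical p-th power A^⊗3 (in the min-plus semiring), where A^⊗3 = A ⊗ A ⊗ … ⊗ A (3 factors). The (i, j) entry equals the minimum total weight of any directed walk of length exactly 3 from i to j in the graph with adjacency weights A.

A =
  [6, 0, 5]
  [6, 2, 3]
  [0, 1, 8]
A^⊗3 =
  [3, 4, 5]
  [5, 3, 7]
  [4, 2, 3]

Each entry (A^⊗3)_ij equals the minimum over all length-3 walks i = v_0 → v_1 → … → v_3 = j of Σ_t A[v_t][v_{t+1}]. For example, for (i, j) = (0, 2) we minimise over 9 possible intermediate vertex sequences; the minimum is 5, attained along the walk 0 → 1 → 1 → 2.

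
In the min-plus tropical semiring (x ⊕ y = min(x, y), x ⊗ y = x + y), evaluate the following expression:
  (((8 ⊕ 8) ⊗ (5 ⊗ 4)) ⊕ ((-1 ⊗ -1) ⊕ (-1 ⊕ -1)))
(((8 ⊕ 8) ⊗ (5 ⊗ 4)) ⊕ ((-1 ⊗ -1) ⊕ (-1 ⊕ -1))) = -2

Expand innermost to outermost. Recall ⊕ takes the minimum of its arguments and ⊗ takes their sum. Working out the expression (((8 ⊕ 8) ⊗ (5 ⊗ 4)) ⊕ ((-1 ⊗ -1) ⊕ (-1 ⊕ -1))) gives -2.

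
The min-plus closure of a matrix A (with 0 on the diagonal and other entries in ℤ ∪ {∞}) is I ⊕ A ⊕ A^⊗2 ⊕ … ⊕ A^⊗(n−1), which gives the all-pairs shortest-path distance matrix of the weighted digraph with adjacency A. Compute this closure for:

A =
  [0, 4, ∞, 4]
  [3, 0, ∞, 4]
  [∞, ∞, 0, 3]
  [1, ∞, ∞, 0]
Closure =
  [0, 4, ∞, 4]
  [3, 0, ∞, 4]
  [4, 8, 0, 3]
  [1, 5, ∞, 0]

This is the Floyd-Warshall all-pairs shortest-path computation. For each intermediate vertex k = 0, 1, …, 3, update dist[i][j] ← min(dist[i][j], dist[i][k] + dist[k][j]). The final matrix gives, for each (i, j), the minimum total weight of any directed path from i to j (possibly empty when i = j).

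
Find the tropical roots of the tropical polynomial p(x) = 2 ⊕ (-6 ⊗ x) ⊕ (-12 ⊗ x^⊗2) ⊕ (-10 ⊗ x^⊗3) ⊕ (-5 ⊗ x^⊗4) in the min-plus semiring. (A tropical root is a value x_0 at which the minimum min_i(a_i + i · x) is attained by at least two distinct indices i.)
Roots: {-5, -2, 6, 8}

Each tropical root is a break point of the lower envelope of the lines y = a_i + i · x (there are 5 lines, with slopes 0, 1, ..., 4). Only the lines that attain the minimum somewhere contribute to roots; other lines are dominated. Here the surviving (envelope) indices are i = 4, i = 3, i = 2, i = 1, i = 0.
Intersections between consecutive envelope lines give the roots: for adjacent envelope indices i < j the intersection is x = (a_i − a_j) / (j − i). Reading off the sorted break points: {-5, -2, 6, 8}.
Verification: at each break x_0, at least two indices attain the minimum of min_i(a_i + i · x_0).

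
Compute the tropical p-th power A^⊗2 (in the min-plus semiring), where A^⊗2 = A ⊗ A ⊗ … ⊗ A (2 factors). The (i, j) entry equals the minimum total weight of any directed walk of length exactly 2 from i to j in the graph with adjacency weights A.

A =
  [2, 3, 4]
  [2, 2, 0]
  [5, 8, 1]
A^⊗2 =
  [4, 5, 3]
  [4, 4, 1]
  [6, 8, 2]

Each entry (A^⊗2)_ij equals the minimum over all length-2 walks i = v_0 → v_1 → … → v_2 = j of Σ_t A[v_t][v_{t+1}]. For example, for (i, j) = (0, 2) we minimise over 3 possible intermediate vertex sequences; the minimum is 3, attained along the walk 0 → 1 → 2.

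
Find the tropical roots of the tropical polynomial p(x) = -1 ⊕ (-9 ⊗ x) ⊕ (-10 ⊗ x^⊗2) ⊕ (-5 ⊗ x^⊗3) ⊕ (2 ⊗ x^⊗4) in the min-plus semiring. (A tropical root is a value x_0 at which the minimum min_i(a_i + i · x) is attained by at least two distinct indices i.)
Roots: {-7, -5, 1, 8}

Each tropical root is a break point of the lower envelope of the lines y = a_i + i · x (there are 5 lines, with slopes 0, 1, ..., 4). Only the lines that attain the minimum somewhere contribute to roots; other lines are dominated. Here the surviving (envelope) indices are i = 4, i = 3, i = 2, i = 1, i = 0.
Intersections between consecutive envelope lines give the roots: for adjacent envelope indices i < j the intersection is x = (a_i − a_j) / (j − i). Reading off the sorted break points: {-7, -5, 1, 8}.
Verification: at each break x_0, at least two indices attain the minimum of min_i(a_i + i · x_0).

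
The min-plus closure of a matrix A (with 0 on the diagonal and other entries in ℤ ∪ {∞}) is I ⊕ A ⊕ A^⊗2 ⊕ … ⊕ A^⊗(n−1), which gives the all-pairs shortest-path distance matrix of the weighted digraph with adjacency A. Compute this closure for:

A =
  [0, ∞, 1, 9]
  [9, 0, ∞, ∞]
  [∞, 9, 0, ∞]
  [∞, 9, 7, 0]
Closure =
  [0, 10, 1, 9]
  [9, 0, 10, 18]
  [18, 9, 0, 27]
  [18, 9, 7, 0]

This is the Floyd-Warshall all-pairs shortest-path computation. For each intermediate vertex k = 0, 1, …, 3, update dist[i][j] ← min(dist[i][j], dist[i][k] + dist[k][j]). The final matrix gives, for each (i, j), the minimum total weight of any directed path from i to j (possibly empty when i = j).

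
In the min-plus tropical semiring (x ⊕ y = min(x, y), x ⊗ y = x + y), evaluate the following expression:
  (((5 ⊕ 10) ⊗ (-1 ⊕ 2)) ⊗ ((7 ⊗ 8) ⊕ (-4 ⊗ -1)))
(((5 ⊕ 10) ⊗ (-1 ⊕ 2)) ⊗ ((7 ⊗ 8) ⊕ (-4 ⊗ -1))) = -1

Expand innermost to outermost. Recall ⊕ takes the minimum of its arguments and ⊗ takes their sum. Working out the expression (((5 ⊕ 10) ⊗ (-1 ⊕ 2)) ⊗ ((7 ⊗ 8) ⊕ (-4 ⊗ -1))) gives -1.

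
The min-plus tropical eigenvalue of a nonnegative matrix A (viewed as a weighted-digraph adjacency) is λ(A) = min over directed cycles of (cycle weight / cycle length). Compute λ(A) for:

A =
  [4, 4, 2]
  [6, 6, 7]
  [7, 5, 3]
λ(A) = 3

Enumerate directed cycles and compute their means (weight / length). Sample:
  cycle 0 → 0: weight = 4, length = 1, mean = 4/1 ≈ 4.000
  cycle 1 → 1: weight = 6, length = 1, mean = 6/1 ≈ 6.000
  cycle 2 → 2: weight = 3, length = 1, mean = 3/1 ≈ 3.000
  cycle 0 → 1 → 0: weight = 10, length = 2, mean = 10/2 ≈ 5.000
  cycle 0 → 2 → 0: weight = 9, length = 2, mean = 9/2 ≈ 4.500
  cycle 1 → 0 → 1: weight = 10, length = 2, mean = 10/2 ≈ 5.000
Minimum mean = 3.000, attained e.g. along the cycle 2 → 2 with weight 3 and length 1. So λ(A) = 3/1 = 3.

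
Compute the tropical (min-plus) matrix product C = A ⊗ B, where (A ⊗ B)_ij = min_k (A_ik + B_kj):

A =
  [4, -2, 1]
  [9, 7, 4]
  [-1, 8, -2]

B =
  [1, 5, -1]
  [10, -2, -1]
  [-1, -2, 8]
A ⊗ B =
  [0, -4, -3]
  [3, 2, 6]
  [-3, -4, -2]

Apply the min-plus product entry-by-entry:
  C[0][0] = min over k of (A[0][0] + B[0][0] = 4 + 1 = 5, A[0][1] + B[1][0] = -2 + 10 = 8, A[0][2] + B[2][0] = 1 + -1 = 0) = 0 (attained at k = 2)
  C[0][1] = min over k of (A[0][0] + B[0][1] = 4 + 5 = 9, A[0][1] + B[1][1] = -2 + -2 = -4, A[0][2] + B[2][1] = 1 + -2 = -1) = -4 (attained at k = 1)
  C[0][2] = min over k of (A[0][0] + B[0][2] = 4 + -1 = 3, A[0][1] + B[1][2] = -2 + -1 = -3, A[0][2] + B[2][2] = 1 + 8 = 9) = -3 (attained at k = 1)
  C[1][0] = min over k of (A[1][0] + B[0][0] = 9 + 1 = 10, A[1][1] + B[1][0] = 7 + 10 = 17, A[1][2] + B[2][0] = 4 + -1 = 3) = 3 (attained at k = 2)
  C[1][1] = min over k of (A[1][0] + B[0][1] = 9 + 5 = 14, A[1][1] + B[1][1] = 7 + -2 = 5, A[1][2] + B[2][1] = 4 + -2 = 2) = 2 (attained at k = 2)
  C[1][2] = min over k of (A[1][0] + B[0][2] = 9 + -1 = 8, A[1][1] + B[1][2] = 7 + -1 = 6, A[1][2] + B[2][2] = 4 + 8 = 12) = 6 (attained at k = 1)
  C[2][0] = min over k of (A[2][0] + B[0][0] = -1 + 1 = 0, A[2][1] + B[1][0] = 8 + 10 = 18, A[2][2] + B[2][0] = -2 + -1 = -3) = -3 (attained at k = 2)
  C[2][1] = min over k of (A[2][0] + B[0][1] = -1 + 5 = 4, A[2][1] + B[1][1] = 8 + -2 = 6, A[2][2] + B[2][1] = -2 + -2 = -4) = -4 (attained at k = 2)
  C[2][2] = min over k of (A[2][0] + B[0][2] = -1 + -1 = -2, A[2][1] + B[1][2] = 8 + -1 = 7, A[2][2] + B[2][2] = -2 + 8 = 6) = -2 (attained at k = 0)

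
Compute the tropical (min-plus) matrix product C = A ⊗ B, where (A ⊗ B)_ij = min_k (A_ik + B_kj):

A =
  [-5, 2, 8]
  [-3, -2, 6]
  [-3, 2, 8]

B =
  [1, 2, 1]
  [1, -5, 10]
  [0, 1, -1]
A ⊗ B =
  [-4, -3, -4]
  [-2, -7, -2]
  [-2, -3, -2]

Apply the min-plus product entry-by-entry:
  C[0][0] = min over k of (A[0][0] + B[0][0] = -5 + 1 = -4, A[0][1] + B[1][0] = 2 + 1 = 3, A[0][2] + B[2][0] = 8 + 0 = 8) = -4 (attained at k = 0)
  C[0][1] = min over k of (A[0][0] + B[0][1] = -5 + 2 = -3, A[0][1] + B[1][1] = 2 + -5 = -3, A[0][2] + B[2][1] = 8 + 1 = 9) = -3 (attained at k = 0)
  C[0][2] = min over k of (A[0][0] + B[0][2] = -5 + 1 = -4, A[0][1] + B[1][2] = 2 + 10 = 12, A[0][2] + B[2][2] = 8 + -1 = 7) = -4 (attained at k = 0)
  C[1][0] = min over k of (A[1][0] + B[0][0] = -3 + 1 = -2, A[1][1] + B[1][0] = -2 + 1 = -1, A[1][2] + B[2][0] = 6 + 0 = 6) = -2 (attained at k = 0)
  C[1][1] = min over k of (A[1][0] + B[0][1] = -3 + 2 = -1, A[1][1] + B[1][1] = -2 + -5 = -7, A[1][2] + B[2][1] = 6 + 1 = 7) = -7 (attained at k = 1)
  C[1][2] = min over k of (A[1][0] + B[0][2] = -3 + 1 = -2, A[1][1] + B[1][2] = -2 + 10 = 8, A[1][2] + B[2][2] = 6 + -1 = 5) = -2 (attained at k = 0)
  C[2][0] = min over k of (A[2][0] + B[0][0] = -3 + 1 = -2, A[2][1] + B[1][0] = 2 + 1 = 3, A[2][2] + B[2][0] = 8 + 0 = 8) = -2 (attained at k = 0)
  C[2][1] = min over k of (A[2][0] + B[0][1] = -3 + 2 = -1, A[2][1] + B[1][1] = 2 + -5 = -3, A[2][2] + B[2][1] = 8 + 1 = 9) = -3 (attained at k = 1)
  C[2][2] = min over k of (A[2][0] + B[0][2] = -3 + 1 = -2, A[2][1] + B[1][2] = 2 + 10 = 12, A[2][2] + B[2][2] = 8 + -1 = 7) = -2 (attained at k = 0)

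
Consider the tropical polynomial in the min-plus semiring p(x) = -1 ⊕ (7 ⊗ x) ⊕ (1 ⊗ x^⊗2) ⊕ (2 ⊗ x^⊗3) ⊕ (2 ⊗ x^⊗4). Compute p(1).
p(1) = -1

A tropical monomial a ⊗ x^⊗i evaluates to a + i · x. Evaluating each term at x = 1:
  Term 0 contributes -1 + 0 · 1 = -1
  Term 1 contributes 7 + 1 · 1 = 8
  Term 2 contributes 1 + 2 · 1 = 3
  Term 3 contributes 2 + 3 · 1 = 5
  Term 4 contributes 2 + 4 · 1 = 6
p(1) = ⊕ of these = min[-1, 8, 3, 5, 6] = -1.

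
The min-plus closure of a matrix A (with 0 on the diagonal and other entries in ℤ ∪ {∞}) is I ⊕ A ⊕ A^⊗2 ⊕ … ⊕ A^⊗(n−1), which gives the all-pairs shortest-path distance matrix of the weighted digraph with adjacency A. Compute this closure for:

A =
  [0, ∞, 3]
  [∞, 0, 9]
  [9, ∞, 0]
Closure =
  [0, ∞, 3]
  [18, 0, 9]
  [9, ∞, 0]

This is the Floyd-Warshall all-pairs shortest-path computation. For each intermediate vertex k = 0, 1, …, 2, update dist[i][j] ← min(dist[i][j], dist[i][k] + dist[k][j]). The final matrix gives, for each (i, j), the minimum total weight of any directed path from i to j (possibly empty when i = j).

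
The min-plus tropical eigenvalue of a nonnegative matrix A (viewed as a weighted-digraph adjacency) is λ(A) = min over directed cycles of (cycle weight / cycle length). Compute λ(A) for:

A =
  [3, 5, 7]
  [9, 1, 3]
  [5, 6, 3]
λ(A) = 1

Enumerate directed cycles and compute their means (weight / length). Sample:
  cycle 0 → 0: weight = 3, length = 1, mean = 3/1 ≈ 3.000
  cycle 1 → 1: weight = 1, length = 1, mean = 1/1 ≈ 1.000
  cycle 2 → 2: weight = 3, length = 1, mean = 3/1 ≈ 3.000
  cycle 0 → 1 → 0: weight = 14, length = 2, mean = 14/2 ≈ 7.000
  cycle 0 → 2 → 0: weight = 12, length = 2, mean = 12/2 ≈ 6.000
  cycle 1 → 0 → 1: weight = 14, length = 2, mean = 14/2 ≈ 7.000
Minimum mean = 1.000, attained e.g. along the cycle 1 → 1 with weight 1 and length 1. So λ(A) = 1/1 = 1.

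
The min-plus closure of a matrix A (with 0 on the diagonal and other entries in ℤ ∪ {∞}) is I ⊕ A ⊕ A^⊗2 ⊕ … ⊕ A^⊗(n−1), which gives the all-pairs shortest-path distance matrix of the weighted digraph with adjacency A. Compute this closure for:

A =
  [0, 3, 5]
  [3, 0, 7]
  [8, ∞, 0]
Closure =
  [0, 3, 5]
  [3, 0, 7]
  [8, 11, 0]

This is the Floyd-Warshall all-pairs shortest-path computation. For each intermediate vertex k = 0, 1, …, 2, update dist[i][j] ← min(dist[i][j], dist[i][k] + dist[k][j]). The final matrix gives, for each (i, j), the minimum total weight of any directed path from i to j (possibly empty when i = j).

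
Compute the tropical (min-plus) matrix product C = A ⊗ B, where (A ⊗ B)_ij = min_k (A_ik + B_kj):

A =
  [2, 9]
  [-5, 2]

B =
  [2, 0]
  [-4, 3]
A ⊗ B =
  [4, 2]
  [-3, -5]

Apply the min-plus product entry-by-entry:
  C[0][0] = min over k of (A[0][0] + B[0][0] = 2 + 2 = 4, A[0][1] + B[1][0] = 9 + -4 = 5) = 4 (attained at k = 0)
  C[0][1] = min over k of (A[0][0] + B[0][1] = 2 + 0 = 2, A[0][1] + B[1][1] = 9 + 3 = 12) = 2 (attained at k = 0)
  C[1][0] = min over k of (A[1][0] + B[0][0] = -5 + 2 = -3, A[1][1] + B[1][0] = 2 + -4 = -2) = -3 (attained at k = 0)
  C[1][1] = min over k of (A[1][0] + B[0][1] = -5 + 0 = -5, A[1][1] + B[1][1] = 2 + 3 = 5) = -5 (attained at k = 0)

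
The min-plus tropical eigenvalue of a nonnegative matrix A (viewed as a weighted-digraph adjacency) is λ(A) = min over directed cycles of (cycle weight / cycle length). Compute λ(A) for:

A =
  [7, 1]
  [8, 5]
λ(A) = 9/2

Enumerate directed cycles and compute their means (weight / length). Sample:
  cycle 0 → 0: weight = 7, length = 1, mean = 7/1 ≈ 7.000
  cycle 1 → 1: weight = 5, length = 1, mean = 5/1 ≈ 5.000
  cycle 0 → 1 → 0: weight = 9, length = 2, mean = 9/2 ≈ 4.500
  cycle 1 → 0 → 1: weight = 9, length = 2, mean = 9/2 ≈ 4.500
Minimum mean = 4.500, attained e.g. along the cycle 0 → 1 → 0 with weight 9 and length 2. So λ(A) = 9/2 = 9/2.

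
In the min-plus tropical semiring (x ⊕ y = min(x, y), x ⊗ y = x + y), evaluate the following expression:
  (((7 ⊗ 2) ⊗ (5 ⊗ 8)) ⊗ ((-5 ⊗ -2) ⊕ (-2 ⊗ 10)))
(((7 ⊗ 2) ⊗ (5 ⊗ 8)) ⊗ ((-5 ⊗ -2) ⊕ (-2 ⊗ 10))) = 15

Expand innermost to outermost. Recall ⊕ takes the minimum of its arguments and ⊗ takes their sum. Working out the expression (((7 ⊗ 2) ⊗ (5 ⊗ 8)) ⊗ ((-5 ⊗ -2) ⊕ (-2 ⊗ 10))) gives 15.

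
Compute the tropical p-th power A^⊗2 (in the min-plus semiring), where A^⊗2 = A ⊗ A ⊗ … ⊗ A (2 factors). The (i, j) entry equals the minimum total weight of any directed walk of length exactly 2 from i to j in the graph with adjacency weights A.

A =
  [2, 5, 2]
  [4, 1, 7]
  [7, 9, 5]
A^⊗2 =
  [4, 6, 4]
  [5, 2, 6]
  [9, 10, 9]

Each entry (A^⊗2)_ij equals the minimum over all length-2 walks i = v_0 → v_1 → … → v_2 = j of Σ_t A[v_t][v_{t+1}]. For example, for (i, j) = (0, 2) we minimise over 3 possible intermediate vertex sequences; the minimum is 4, attained along the walk 0 → 0 → 2.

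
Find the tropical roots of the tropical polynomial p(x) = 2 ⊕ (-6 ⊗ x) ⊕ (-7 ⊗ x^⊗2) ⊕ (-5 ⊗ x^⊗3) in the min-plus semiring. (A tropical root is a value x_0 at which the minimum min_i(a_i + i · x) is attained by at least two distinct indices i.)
Roots: {-2, 1, 8}

Each tropical root is a break point of the lower envelope of the lines y = a_i + i · x (there are 4 lines, with slopes 0, 1, ..., 3). Only the lines that attain the minimum somewhere contribute to roots; other lines are dominated. Here the surviving (envelope) indices are i = 3, i = 2, i = 1, i = 0.
Intersections between consecutive envelope lines give the roots: for adjacent envelope indices i < j the intersection is x = (a_i − a_j) / (j − i). Reading off the sorted break points: {-2, 1, 8}.
Verification: at each break x_0, at least two indices attain the minimum of min_i(a_i + i · x_0).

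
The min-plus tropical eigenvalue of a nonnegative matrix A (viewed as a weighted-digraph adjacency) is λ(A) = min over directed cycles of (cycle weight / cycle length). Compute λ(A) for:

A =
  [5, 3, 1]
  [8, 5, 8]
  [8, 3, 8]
λ(A) = 4

Enumerate directed cycles and compute their means (weight / length). Sample:
  cycle 0 → 0: weight = 5, length = 1, mean = 5/1 ≈ 5.000
  cycle 1 → 1: weight = 5, length = 1, mean = 5/1 ≈ 5.000
  cycle 2 → 2: weight = 8, length = 1, mean = 8/1 ≈ 8.000
  cycle 0 → 1 → 0: weight = 11, length = 2, mean = 11/2 ≈ 5.500
  cycle 0 → 2 → 0: weight = 9, length = 2, mean = 9/2 ≈ 4.500
  cycle 1 → 0 → 1: weight = 11, length = 2, mean = 11/2 ≈ 5.500
Minimum mean = 4.000, attained e.g. along the cycle 0 → 2 → 1 → 0 with weight 12 and length 3. So λ(A) = 12/3 = 4.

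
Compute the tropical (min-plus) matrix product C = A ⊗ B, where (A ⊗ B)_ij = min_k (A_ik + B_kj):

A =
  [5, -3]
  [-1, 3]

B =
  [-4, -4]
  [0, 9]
A ⊗ B =
  [-3, 1]
  [-5, -5]

Apply the min-plus product entry-by-entry:
  C[0][0] = min over k of (A[0][0] + B[0][0] = 5 + -4 = 1, A[0][1] + B[1][0] = -3 + 0 = -3) = -3 (attained at k = 1)
  C[0][1] = min over k of (A[0][0] + B[0][1] = 5 + -4 = 1, A[0][1] + B[1][1] = -3 + 9 = 6) = 1 (attained at k = 0)
  C[1][0] = min over k of (A[1][0] + B[0][0] = -1 + -4 = -5, A[1][1] + B[1][0] = 3 + 0 = 3) = -5 (attained at k = 0)
  C[1][1] = min over k of (A[1][0] + B[0][1] = -1 + -4 = -5, A[1][1] + B[1][1] = 3 + 9 = 12) = -5 (attained at k = 0)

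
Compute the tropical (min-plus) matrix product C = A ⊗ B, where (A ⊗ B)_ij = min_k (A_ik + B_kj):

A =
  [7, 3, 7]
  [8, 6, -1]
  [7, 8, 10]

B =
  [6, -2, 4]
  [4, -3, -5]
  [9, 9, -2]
A ⊗ B =
  [7, 0, -2]
  [8, 3, -3]
  [12, 5, 3]

Apply the min-plus product entry-by-entry:
  C[0][0] = min over k of (A[0][0] + B[0][0] = 7 + 6 = 13, A[0][1] + B[1][0] = 3 + 4 = 7, A[0][2] + B[2][0] = 7 + 9 = 16) = 7 (attained at k = 1)
  C[0][1] = min over k of (A[0][0] + B[0][1] = 7 + -2 = 5, A[0][1] + B[1][1] = 3 + -3 = 0, A[0][2] + B[2][1] = 7 + 9 = 16) = 0 (attained at k = 1)
  C[0][2] = min over k of (A[0][0] + B[0][2] = 7 + 4 = 11, A[0][1] + B[1][2] = 3 + -5 = -2, A[0][2] + B[2][2] = 7 + -2 = 5) = -2 (attained at k = 1)
  C[1][0] = min over k of (A[1][0] + B[0][0] = 8 + 6 = 14, A[1][1] + B[1][0] = 6 + 4 = 10, A[1][2] + B[2][0] = -1 + 9 = 8) = 8 (attained at k = 2)
  C[1][1] = min over k of (A[1][0] + B[0][1] = 8 + -2 = 6, A[1][1] + B[1][1] = 6 + -3 = 3, A[1][2] + B[2][1] = -1 + 9 = 8) = 3 (attained at k = 1)
  C[1][2] = min over k of (A[1][0] + B[0][2] = 8 + 4 = 12, A[1][1] + B[1][2] = 6 + -5 = 1, A[1][2] + B[2][2] = -1 + -2 = -3) = -3 (attained at k = 2)
  C[2][0] = min over k of (A[2][0] + B[0][0] = 7 + 6 = 13, A[2][1] + B[1][0] = 8 + 4 = 12, A[2][2] + B[2][0] = 10 + 9 = 19) = 12 (attained at k = 1)
  C[2][1] = min over k of (A[2][0] + B[0][1] = 7 + -2 = 5, A[2][1] + B[1][1] = 8 + -3 = 5, A[2][2] + B[2][1] = 10 + 9 = 19) = 5 (attained at k = 0)
  C[2][2] = min over k of (A[2][0] + B[0][2] = 7 + 4 = 11, A[2][1] + B[1][2] = 8 + -5 = 3, A[2][2] + B[2][2] = 10 + -2 = 8) = 3 (attained at k = 1)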